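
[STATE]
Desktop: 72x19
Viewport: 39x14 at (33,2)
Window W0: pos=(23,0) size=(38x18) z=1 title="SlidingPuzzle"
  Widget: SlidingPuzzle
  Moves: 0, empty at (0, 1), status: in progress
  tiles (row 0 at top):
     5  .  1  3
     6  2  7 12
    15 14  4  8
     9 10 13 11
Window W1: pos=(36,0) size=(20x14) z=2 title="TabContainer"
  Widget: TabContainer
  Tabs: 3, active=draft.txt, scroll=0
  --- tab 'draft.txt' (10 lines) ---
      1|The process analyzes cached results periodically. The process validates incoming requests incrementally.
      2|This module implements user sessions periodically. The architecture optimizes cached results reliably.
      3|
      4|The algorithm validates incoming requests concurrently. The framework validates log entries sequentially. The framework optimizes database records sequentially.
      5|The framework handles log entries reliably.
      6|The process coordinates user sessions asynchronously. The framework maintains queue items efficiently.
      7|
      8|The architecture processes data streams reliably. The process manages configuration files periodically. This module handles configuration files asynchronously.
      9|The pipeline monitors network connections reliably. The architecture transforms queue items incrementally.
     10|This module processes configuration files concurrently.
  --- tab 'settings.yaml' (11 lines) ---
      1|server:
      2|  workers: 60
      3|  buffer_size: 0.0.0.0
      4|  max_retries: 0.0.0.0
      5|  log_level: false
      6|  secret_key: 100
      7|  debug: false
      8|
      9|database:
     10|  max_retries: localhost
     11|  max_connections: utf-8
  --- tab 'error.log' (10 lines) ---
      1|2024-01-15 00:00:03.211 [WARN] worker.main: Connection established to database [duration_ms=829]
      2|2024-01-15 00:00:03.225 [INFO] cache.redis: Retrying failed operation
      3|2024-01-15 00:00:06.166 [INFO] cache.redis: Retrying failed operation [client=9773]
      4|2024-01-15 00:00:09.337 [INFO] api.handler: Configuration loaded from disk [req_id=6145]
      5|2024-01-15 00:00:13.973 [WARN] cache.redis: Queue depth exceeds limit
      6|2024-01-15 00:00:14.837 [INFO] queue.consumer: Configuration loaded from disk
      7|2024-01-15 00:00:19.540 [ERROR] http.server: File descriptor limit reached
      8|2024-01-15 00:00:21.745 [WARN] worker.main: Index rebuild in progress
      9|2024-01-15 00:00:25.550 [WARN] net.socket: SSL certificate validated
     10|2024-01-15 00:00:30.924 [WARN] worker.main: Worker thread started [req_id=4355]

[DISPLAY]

───┠──────────────────┨────┨           
─┬─┃[draft.txt]│ setti┃    ┃           
 │ ┃──────────────────┃    ┃           
─┼─┃The process analyz┃    ┃           
 │ ┃This module implem┃    ┃           
─┼─┃                  ┃    ┃           
 │ ┃The algorithm vali┃    ┃           
─┼─┃The framework hand┃    ┃           
 │ ┃The process coordi┃    ┃           
─┴─┃                  ┃    ┃           
   ┃The architecture p┃    ┃           
   ┗━━━━━━━━━━━━━━━━━━┛    ┃           
                           ┃           
                           ┃           


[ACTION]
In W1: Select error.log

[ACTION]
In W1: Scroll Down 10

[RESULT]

───┠──────────────────┨────┨           
─┬─┃ draft.txt │ setti┃    ┃           
 │ ┃──────────────────┃    ┃           
─┼─┃2024-01-15 00:00:3┃    ┃           
 │ ┃                  ┃    ┃           
─┼─┃                  ┃    ┃           
 │ ┃                  ┃    ┃           
─┼─┃                  ┃    ┃           
 │ ┃                  ┃    ┃           
─┴─┃                  ┃    ┃           
   ┃                  ┃    ┃           
   ┗━━━━━━━━━━━━━━━━━━┛    ┃           
                           ┃           
                           ┃           


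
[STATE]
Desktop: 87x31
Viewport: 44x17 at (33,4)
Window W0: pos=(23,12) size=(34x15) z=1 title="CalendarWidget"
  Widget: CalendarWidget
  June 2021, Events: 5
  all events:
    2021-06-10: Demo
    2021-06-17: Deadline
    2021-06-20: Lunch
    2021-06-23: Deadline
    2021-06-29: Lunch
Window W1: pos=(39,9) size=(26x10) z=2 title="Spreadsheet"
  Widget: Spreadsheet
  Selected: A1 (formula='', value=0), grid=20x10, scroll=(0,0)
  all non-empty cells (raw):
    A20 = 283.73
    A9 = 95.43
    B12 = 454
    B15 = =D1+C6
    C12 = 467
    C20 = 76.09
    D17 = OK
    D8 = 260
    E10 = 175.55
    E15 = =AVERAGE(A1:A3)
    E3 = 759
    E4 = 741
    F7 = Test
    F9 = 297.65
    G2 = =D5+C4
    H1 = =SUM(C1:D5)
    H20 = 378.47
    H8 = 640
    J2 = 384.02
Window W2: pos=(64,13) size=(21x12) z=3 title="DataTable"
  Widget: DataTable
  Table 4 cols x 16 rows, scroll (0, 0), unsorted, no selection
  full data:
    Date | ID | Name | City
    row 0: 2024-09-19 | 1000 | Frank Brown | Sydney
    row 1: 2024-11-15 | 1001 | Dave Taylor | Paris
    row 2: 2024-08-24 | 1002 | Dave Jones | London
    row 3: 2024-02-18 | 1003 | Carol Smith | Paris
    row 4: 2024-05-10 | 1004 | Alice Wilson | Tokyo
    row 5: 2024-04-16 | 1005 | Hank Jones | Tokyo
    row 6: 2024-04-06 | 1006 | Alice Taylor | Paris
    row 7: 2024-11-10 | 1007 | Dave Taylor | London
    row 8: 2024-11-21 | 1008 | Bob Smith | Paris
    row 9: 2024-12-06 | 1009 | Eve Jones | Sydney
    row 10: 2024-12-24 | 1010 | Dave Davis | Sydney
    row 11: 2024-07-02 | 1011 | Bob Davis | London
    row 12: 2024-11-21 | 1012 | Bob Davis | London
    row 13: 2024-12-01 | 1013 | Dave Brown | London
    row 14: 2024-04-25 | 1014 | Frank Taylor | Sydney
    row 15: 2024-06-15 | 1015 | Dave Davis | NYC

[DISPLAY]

                                            
                                            
                                            
                                            
                                            
      ┏━━━━━━━━━━━━━━━━━━━━━━━━┓            
      ┃ Spreadsheet            ┃            
      ┠────────────────────────┨            
━━━━━━┃A1:                     ┃            
Widget┃       A       B       C┏━━━━━━━━━━━━
──────┃------------------------┃ DataTable  
  June┃  1      [0]       0    ┠────────────
Th Fr ┃  2        0       0    ┃Date      │I
 3  4 ┃  3        0       0    ┃──────────┼─
10* 11┗━━━━━━━━━━━━━━━━━━━━━━━━┃2024-09-19│1
17* 18 19 20*          ┃       ┃2024-11-15│1
 24 25 26 27           ┃       ┃2024-08-24│1


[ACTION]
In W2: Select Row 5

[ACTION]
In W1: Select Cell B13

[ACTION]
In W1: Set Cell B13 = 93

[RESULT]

                                            
                                            
                                            
                                            
                                            
      ┏━━━━━━━━━━━━━━━━━━━━━━━━┓            
      ┃ Spreadsheet            ┃            
      ┠────────────────────────┨            
━━━━━━┃B13: 93                 ┃            
Widget┃       A       B       C┏━━━━━━━━━━━━
──────┃------------------------┃ DataTable  
  June┃  1        0       0    ┠────────────
Th Fr ┃  2        0       0    ┃Date      │I
 3  4 ┃  3        0       0    ┃──────────┼─
10* 11┗━━━━━━━━━━━━━━━━━━━━━━━━┃2024-09-19│1
17* 18 19 20*          ┃       ┃2024-11-15│1
 24 25 26 27           ┃       ┃2024-08-24│1


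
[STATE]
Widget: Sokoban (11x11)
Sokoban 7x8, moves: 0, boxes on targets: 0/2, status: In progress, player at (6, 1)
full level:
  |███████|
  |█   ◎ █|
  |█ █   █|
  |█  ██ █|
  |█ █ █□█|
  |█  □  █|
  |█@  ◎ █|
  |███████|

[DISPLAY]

███████    
█   ◎ █    
█ █   █    
█  ██ █    
█ █ █□█    
█  □  █    
█@  ◎ █    
███████    
Moves: 0  0
           
           


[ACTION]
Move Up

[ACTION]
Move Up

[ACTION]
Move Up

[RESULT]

███████    
█   ◎ █    
█ █   █    
█@ ██ █    
█ █ █□█    
█  □  █    
█   ◎ █    
███████    
Moves: 3  0
           
           


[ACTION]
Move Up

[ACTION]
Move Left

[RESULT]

███████    
█   ◎ █    
█@█   █    
█  ██ █    
█ █ █□█    
█  □  █    
█   ◎ █    
███████    
Moves: 4  0
           
           


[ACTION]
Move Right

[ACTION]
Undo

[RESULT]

███████    
█   ◎ █    
█ █   █    
█@ ██ █    
█ █ █□█    
█  □  █    
█   ◎ █    
███████    
Moves: 3  0
           
           


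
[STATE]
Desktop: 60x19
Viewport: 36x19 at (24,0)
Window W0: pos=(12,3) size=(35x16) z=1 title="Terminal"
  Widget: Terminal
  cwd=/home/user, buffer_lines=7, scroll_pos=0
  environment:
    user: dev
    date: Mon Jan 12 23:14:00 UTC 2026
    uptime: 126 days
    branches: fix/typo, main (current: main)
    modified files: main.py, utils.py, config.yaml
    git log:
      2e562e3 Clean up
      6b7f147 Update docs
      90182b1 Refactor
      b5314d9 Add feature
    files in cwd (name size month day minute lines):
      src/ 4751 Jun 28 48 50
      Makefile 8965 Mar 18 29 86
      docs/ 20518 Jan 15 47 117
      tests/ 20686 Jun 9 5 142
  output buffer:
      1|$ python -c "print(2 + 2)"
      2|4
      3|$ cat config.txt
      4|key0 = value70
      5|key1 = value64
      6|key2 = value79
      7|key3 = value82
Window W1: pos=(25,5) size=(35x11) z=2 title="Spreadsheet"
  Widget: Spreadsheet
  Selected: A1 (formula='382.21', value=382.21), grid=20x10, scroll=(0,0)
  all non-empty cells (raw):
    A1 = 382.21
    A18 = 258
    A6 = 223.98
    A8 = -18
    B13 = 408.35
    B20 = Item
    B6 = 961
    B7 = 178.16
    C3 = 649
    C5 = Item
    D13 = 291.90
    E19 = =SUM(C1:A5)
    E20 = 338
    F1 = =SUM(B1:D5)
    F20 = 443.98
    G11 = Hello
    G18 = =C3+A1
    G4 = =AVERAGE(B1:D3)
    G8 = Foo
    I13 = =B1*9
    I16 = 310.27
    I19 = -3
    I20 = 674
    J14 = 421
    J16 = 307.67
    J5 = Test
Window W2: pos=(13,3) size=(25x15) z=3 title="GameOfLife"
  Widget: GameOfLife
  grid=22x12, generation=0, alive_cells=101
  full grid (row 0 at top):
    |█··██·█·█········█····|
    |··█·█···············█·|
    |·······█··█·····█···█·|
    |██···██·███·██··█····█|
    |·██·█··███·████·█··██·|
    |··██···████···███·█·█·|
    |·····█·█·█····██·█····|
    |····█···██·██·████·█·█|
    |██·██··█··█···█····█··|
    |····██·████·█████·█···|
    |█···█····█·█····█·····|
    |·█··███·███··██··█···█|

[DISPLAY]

                                    
                                    
                                    
━━━━━━━━━━━━━┓━━━━━━━━┓             
e            ┃        ┃             
─────────────┨━━━━━━━━━━━━━━━━━━━━━┓
             ┃                     ┃
··········█· ┃─────────────────────┨
█·····█···█· ┃                     ┃
█·██··█····█ ┃   B       C       D ┃
·████·█··██· ┃---------------------┃
█···███·█·█· ┃       0       0     ┃
····██·█···· ┃       0       0     ┃
·██·████·█·█ ┃       0     649     ┃
█···█····█·· ┃       0       0     ┃
█·█████·█··· ┃━━━━━━━━━━━━━━━━━━━━━┛
·█····█····· ┃        ┃             
━━━━━━━━━━━━━┛        ┃             
━━━━━━━━━━━━━━━━━━━━━━┛             


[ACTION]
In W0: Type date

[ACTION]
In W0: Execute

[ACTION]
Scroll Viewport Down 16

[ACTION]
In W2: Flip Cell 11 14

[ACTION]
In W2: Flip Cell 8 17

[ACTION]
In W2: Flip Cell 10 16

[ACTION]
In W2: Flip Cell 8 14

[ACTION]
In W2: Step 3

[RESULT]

                                    
                                    
                                    
━━━━━━━━━━━━━┓━━━━━━━━┓             
e            ┃        ┃             
─────────────┨━━━━━━━━━━━━━━━━━━━━━┓
             ┃                     ┃
············ ┃─────────────────────┨
······█████· ┃                     ┃
·····█·███·█ ┃   B       C       D ┃
·····█···█·· ┃---------------------┃
·██····█·███ ┃       0       0     ┃
█··█···██·██ ┃       0       0     ┃
·██·····█··█ ┃       0     649     ┃
·██·······█· ┃       0       0     ┃
█···█···█·█· ┃━━━━━━━━━━━━━━━━━━━━━┛
····█··███·· ┃        ┃             
━━━━━━━━━━━━━┛        ┃             
━━━━━━━━━━━━━━━━━━━━━━┛             


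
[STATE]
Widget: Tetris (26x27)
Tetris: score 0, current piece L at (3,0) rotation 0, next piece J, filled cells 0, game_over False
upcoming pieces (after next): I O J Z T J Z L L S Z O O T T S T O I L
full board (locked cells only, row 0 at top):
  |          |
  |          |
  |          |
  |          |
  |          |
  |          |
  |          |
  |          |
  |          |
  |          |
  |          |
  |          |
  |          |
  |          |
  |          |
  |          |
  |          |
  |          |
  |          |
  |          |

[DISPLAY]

     ▒    │Next:          
   ▒▒▒    │█              
          │███            
          │               
          │               
          │               
          │Score:         
          │0              
          │               
          │               
          │               
          │               
          │               
          │               
          │               
          │               
          │               
          │               
          │               
          │               
          │               
          │               
          │               
          │               
          │               
          │               
          │               


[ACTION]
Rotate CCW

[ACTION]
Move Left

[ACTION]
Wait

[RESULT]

          │Next:          
  ▒▒      │█              
   ▒      │███            
   ▒      │               
          │               
          │               
          │Score:         
          │0              
          │               
          │               
          │               
          │               
          │               
          │               
          │               
          │               
          │               
          │               
          │               
          │               
          │               
          │               
          │               
          │               
          │               
          │               
          │               


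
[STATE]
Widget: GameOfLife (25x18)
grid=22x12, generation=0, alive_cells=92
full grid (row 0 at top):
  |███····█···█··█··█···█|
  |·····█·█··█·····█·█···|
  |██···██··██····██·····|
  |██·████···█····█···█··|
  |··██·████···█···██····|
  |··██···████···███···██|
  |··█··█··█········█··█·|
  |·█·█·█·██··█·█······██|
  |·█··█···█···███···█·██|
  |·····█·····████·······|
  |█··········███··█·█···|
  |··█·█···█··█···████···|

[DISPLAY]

Gen: 0                   
███····█···█··█··█···█   
·····█·█··█·····█·█···   
██···██··██····██·····   
██·████···█····█···█··   
··██·████···█···██····   
··██···████···███···██   
··█··█··█········█··█·   
·█·█·█·██··█·█······██   
·█··█···█···███···█·██   
·····█·····████·······   
█··········███··█·█···   
··█·█···█··█···████···   
                         
                         
                         
                         
                         


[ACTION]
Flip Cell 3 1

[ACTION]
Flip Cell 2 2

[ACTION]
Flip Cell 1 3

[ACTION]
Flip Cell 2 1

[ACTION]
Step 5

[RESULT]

Gen: 5                   
······················   
█······█·········█····   
·····███·········██···   
·················█·█··   
█·█·····█··█·····████·   
██·██············█·█··   
█··██······█··········   
█·····██··█·····██····   
·██···███·····██·██···   
·███··········█··█·█··   
··················█···   
······················   
                         
                         
                         
                         
                         


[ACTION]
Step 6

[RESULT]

Gen: 11                  
················██····   
···············████···   
·······██·····█·······   
······█·█·····█·█···█·   
·····██·······█·█···██   
·····███·······██···██   
██·██··█··············   
█··██·█···············   
·█····██·········███··   
····███··········█·█··   
···██···········█··█··   
················██····   
                         
                         
                         
                         
                         


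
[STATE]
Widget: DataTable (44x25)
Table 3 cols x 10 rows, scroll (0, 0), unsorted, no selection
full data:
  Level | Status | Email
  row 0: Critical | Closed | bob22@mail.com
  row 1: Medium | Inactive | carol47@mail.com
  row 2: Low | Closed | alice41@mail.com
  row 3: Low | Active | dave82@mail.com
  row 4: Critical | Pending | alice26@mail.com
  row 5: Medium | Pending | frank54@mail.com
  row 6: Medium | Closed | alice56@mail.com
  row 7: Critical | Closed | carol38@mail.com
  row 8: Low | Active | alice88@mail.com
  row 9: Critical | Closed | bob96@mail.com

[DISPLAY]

Level   │Status  │Email                     
────────┼────────┼────────────────          
Critical│Closed  │bob22@mail.com            
Medium  │Inactive│carol47@mail.com          
Low     │Closed  │alice41@mail.com          
Low     │Active  │dave82@mail.com           
Critical│Pending │alice26@mail.com          
Medium  │Pending │frank54@mail.com          
Medium  │Closed  │alice56@mail.com          
Critical│Closed  │carol38@mail.com          
Low     │Active  │alice88@mail.com          
Critical│Closed  │bob96@mail.com            
                                            
                                            
                                            
                                            
                                            
                                            
                                            
                                            
                                            
                                            
                                            
                                            
                                            


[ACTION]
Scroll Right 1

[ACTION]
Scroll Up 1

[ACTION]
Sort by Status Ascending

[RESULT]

Level   │Status ▲│Email                     
────────┼────────┼────────────────          
Low     │Active  │dave82@mail.com           
Low     │Active  │alice88@mail.com          
Critical│Closed  │bob22@mail.com            
Low     │Closed  │alice41@mail.com          
Medium  │Closed  │alice56@mail.com          
Critical│Closed  │carol38@mail.com          
Critical│Closed  │bob96@mail.com            
Medium  │Inactive│carol47@mail.com          
Critical│Pending │alice26@mail.com          
Medium  │Pending │frank54@mail.com          
                                            
                                            
                                            
                                            
                                            
                                            
                                            
                                            
                                            
                                            
                                            
                                            
                                            


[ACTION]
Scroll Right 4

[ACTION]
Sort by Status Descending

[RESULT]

Level   │Status ▼│Email                     
────────┼────────┼────────────────          
Critical│Pending │alice26@mail.com          
Medium  │Pending │frank54@mail.com          
Medium  │Inactive│carol47@mail.com          
Critical│Closed  │bob22@mail.com            
Low     │Closed  │alice41@mail.com          
Medium  │Closed  │alice56@mail.com          
Critical│Closed  │carol38@mail.com          
Critical│Closed  │bob96@mail.com            
Low     │Active  │dave82@mail.com           
Low     │Active  │alice88@mail.com          
                                            
                                            
                                            
                                            
                                            
                                            
                                            
                                            
                                            
                                            
                                            
                                            
                                            


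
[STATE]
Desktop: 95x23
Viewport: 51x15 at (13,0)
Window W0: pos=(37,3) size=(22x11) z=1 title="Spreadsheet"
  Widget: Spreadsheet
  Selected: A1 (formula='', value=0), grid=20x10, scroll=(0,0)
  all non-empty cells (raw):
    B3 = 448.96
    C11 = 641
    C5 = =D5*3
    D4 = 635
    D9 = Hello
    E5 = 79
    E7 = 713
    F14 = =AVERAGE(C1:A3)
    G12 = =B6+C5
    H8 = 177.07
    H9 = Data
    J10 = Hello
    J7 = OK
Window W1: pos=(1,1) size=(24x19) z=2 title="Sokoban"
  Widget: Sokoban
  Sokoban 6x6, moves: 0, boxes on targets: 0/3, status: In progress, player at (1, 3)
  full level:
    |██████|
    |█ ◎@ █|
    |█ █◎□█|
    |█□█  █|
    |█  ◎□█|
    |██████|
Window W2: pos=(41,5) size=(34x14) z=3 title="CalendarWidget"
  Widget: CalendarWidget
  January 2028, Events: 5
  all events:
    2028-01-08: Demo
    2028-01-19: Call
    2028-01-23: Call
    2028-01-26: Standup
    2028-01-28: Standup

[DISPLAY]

                                                   
━━━━━━━━━━━┓                                       
           ┃                                       
───────────┨            ┏━━━━━━━━━━━━━━━━━━━━┓     
           ┃            ┃ Spreadsheet        ┃     
           ┃            ┠───┏━━━━━━━━━━━━━━━━━━━━━━
           ┃            ┃A1:┃ CalendarWidget       
           ┃            ┃   ┠──────────────────────
           ┃            ┃---┃          January 2028
           ┃            ┃  1┃Mo Tu We Th Fr Sa Su  
/3         ┃            ┃  2┃                1  2  
           ┃            ┃  3┃ 3  4  5  6  7  8*  9 
           ┃            ┃  4┃10 11 12 13 14 15 16  
           ┃            ┗━━━┃17 18 19* 20 21 22 23*
           ┃                ┃24 25 26* 27 28* 29 30


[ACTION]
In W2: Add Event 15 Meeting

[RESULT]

                                                   
━━━━━━━━━━━┓                                       
           ┃                                       
───────────┨            ┏━━━━━━━━━━━━━━━━━━━━┓     
           ┃            ┃ Spreadsheet        ┃     
           ┃            ┠───┏━━━━━━━━━━━━━━━━━━━━━━
           ┃            ┃A1:┃ CalendarWidget       
           ┃            ┃   ┠──────────────────────
           ┃            ┃---┃          January 2028
           ┃            ┃  1┃Mo Tu We Th Fr Sa Su  
/3         ┃            ┃  2┃                1  2  
           ┃            ┃  3┃ 3  4  5  6  7  8*  9 
           ┃            ┃  4┃10 11 12 13 14 15* 16 
           ┃            ┗━━━┃17 18 19* 20 21 22 23*
           ┃                ┃24 25 26* 27 28* 29 30


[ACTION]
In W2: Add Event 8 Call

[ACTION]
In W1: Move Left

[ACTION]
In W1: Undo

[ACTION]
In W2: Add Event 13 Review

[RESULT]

                                                   
━━━━━━━━━━━┓                                       
           ┃                                       
───────────┨            ┏━━━━━━━━━━━━━━━━━━━━┓     
           ┃            ┃ Spreadsheet        ┃     
           ┃            ┠───┏━━━━━━━━━━━━━━━━━━━━━━
           ┃            ┃A1:┃ CalendarWidget       
           ┃            ┃   ┠──────────────────────
           ┃            ┃---┃          January 2028
           ┃            ┃  1┃Mo Tu We Th Fr Sa Su  
/3         ┃            ┃  2┃                1  2  
           ┃            ┃  3┃ 3  4  5  6  7  8*  9 
           ┃            ┃  4┃10 11 12 13* 14 15* 16
           ┃            ┗━━━┃17 18 19* 20 21 22 23*
           ┃                ┃24 25 26* 27 28* 29 30


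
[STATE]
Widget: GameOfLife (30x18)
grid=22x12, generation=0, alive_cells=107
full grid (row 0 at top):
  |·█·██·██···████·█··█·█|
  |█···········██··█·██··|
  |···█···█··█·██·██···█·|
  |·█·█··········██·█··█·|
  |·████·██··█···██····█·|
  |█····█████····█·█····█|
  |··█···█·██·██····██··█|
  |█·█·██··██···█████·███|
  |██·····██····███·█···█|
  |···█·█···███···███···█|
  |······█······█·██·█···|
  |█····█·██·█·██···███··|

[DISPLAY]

Gen: 0                        
·█·██·██···████·█··█·█        
█···········██··█·██··        
···█···█··█·██·██···█·        
·█·█··········██·█··█·        
·████·██··█···██····█·        
█····█████····█·█····█        
··█···█·██·██····██··█        
█·█·██··██···█████·███        
██·····██····███·█···█        
···█·█···███···███···█        
······█······█·██·█···        
█····█·██·█·██···███··        
                              
                              
                              
                              
                              


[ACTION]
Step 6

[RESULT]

Gen: 6                        
···█··················        
··█·█·······██·█······        
···········███········        
······················        
·····█····█·█··█······        
·····█····█···········        
███······█············        
█·█·······█·██······█·        
···██················█        
██·██··············███        
██·██·····██······█·█·        
··█·······██··········        
                              
                              
                              
                              
                              


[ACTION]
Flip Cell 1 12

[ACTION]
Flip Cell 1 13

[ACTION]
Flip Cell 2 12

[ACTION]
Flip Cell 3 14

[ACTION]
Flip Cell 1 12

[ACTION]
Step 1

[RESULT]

Gen: 7                        
···█··················        
···█········█·········        
············███·······        
···········████·······        
···········█··········        
·█·······███··········        
█·█······███··········        
█·█···················        
█···█··············█·█        
██···█·············█·█        
█···█·····██········██        
·███······██··········        
                              
                              
                              
                              
                              


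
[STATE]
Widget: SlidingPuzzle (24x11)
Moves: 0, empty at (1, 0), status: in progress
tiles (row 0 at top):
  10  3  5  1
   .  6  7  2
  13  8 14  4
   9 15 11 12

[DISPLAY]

┌────┬────┬────┬────┐   
│ 10 │  3 │  5 │  1 │   
├────┼────┼────┼────┤   
│    │  6 │  7 │  2 │   
├────┼────┼────┼────┤   
│ 13 │  8 │ 14 │  4 │   
├────┼────┼────┼────┤   
│  9 │ 15 │ 11 │ 12 │   
└────┴────┴────┴────┘   
Moves: 0                
                        


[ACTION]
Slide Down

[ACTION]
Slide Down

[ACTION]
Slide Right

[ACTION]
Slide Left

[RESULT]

┌────┬────┬────┬────┐   
│  3 │    │  5 │  1 │   
├────┼────┼────┼────┤   
│ 10 │  6 │  7 │  2 │   
├────┼────┼────┼────┤   
│ 13 │  8 │ 14 │  4 │   
├────┼────┼────┼────┤   
│  9 │ 15 │ 11 │ 12 │   
└────┴────┴────┴────┘   
Moves: 2                
                        


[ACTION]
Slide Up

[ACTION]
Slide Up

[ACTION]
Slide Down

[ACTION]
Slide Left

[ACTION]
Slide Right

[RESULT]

┌────┬────┬────┬────┐   
│  3 │  6 │  5 │  1 │   
├────┼────┼────┼────┤   
│ 10 │    │  7 │  2 │   
├────┼────┼────┼────┤   
│ 13 │  8 │ 14 │  4 │   
├────┼────┼────┼────┤   
│  9 │ 15 │ 11 │ 12 │   
└────┴────┴────┴────┘   
Moves: 7                
                        


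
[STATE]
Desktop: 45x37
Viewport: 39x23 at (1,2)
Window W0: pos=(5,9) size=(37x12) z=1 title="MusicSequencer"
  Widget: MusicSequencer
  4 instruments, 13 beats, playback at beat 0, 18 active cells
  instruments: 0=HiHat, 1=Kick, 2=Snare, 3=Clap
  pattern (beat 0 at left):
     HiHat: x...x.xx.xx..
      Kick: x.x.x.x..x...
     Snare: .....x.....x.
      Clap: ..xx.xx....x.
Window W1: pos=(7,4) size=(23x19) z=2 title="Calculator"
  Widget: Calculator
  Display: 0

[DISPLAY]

                                       
                                       
      ┏━━━━━━━━━━━━━━━━━━━━━┓          
      ┃ Calculator          ┃          
      ┠─────────────────────┨          
      ┃                    0┃          
      ┃┌───┬───┬───┬───┐    ┃          
    ┏━┃│ 7 │ 8 │ 9 │ ÷ │    ┃━━━━━━━━━━
    ┃ ┃├───┼───┼───┼───┤    ┃          
    ┠─┃│ 4 │ 5 │ 6 │ × │    ┃──────────
    ┃ ┃├───┼───┼───┼───┤    ┃          
    ┃ ┃│ 1 │ 2 │ 3 │ - │    ┃          
    ┃ ┃├───┼───┼───┼───┤    ┃          
    ┃ ┃│ 0 │ . │ = │ + │    ┃          
    ┃ ┃├───┼───┼───┼───┤    ┃          
    ┃ ┃│ C │ MC│ MR│ M+│    ┃          
    ┃ ┃└───┴───┴───┴───┘    ┃          
    ┃ ┃                     ┃          
    ┗━┃                     ┃━━━━━━━━━━
      ┃                     ┃          
      ┗━━━━━━━━━━━━━━━━━━━━━┛          
                                       
                                       


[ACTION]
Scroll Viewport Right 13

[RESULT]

                                       
                                       
 ┏━━━━━━━━━━━━━━━━━━━━━┓               
 ┃ Calculator          ┃               
 ┠─────────────────────┨               
 ┃                    0┃               
 ┃┌───┬───┬───┬───┐    ┃               
━┃│ 7 │ 8 │ 9 │ ÷ │    ┃━━━━━━━━━━━┓   
 ┃├───┼───┼───┼───┤    ┃           ┃   
─┃│ 4 │ 5 │ 6 │ × │    ┃───────────┨   
 ┃├───┼───┼───┼───┤    ┃           ┃   
 ┃│ 1 │ 2 │ 3 │ - │    ┃           ┃   
 ┃├───┼───┼───┼───┤    ┃           ┃   
 ┃│ 0 │ . │ = │ + │    ┃           ┃   
 ┃├───┼───┼───┼───┤    ┃           ┃   
 ┃│ C │ MC│ MR│ M+│    ┃           ┃   
 ┃└───┴───┴───┴───┘    ┃           ┃   
 ┃                     ┃           ┃   
━┃                     ┃━━━━━━━━━━━┛   
 ┃                     ┃               
 ┗━━━━━━━━━━━━━━━━━━━━━┛               
                                       
                                       


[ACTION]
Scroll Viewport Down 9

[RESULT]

─┃│ 4 │ 5 │ 6 │ × │    ┃───────────┨   
 ┃├───┼───┼───┼───┤    ┃           ┃   
 ┃│ 1 │ 2 │ 3 │ - │    ┃           ┃   
 ┃├───┼───┼───┼───┤    ┃           ┃   
 ┃│ 0 │ . │ = │ + │    ┃           ┃   
 ┃├───┼───┼───┼───┤    ┃           ┃   
 ┃│ C │ MC│ MR│ M+│    ┃           ┃   
 ┃└───┴───┴───┴───┘    ┃           ┃   
 ┃                     ┃           ┃   
━┃                     ┃━━━━━━━━━━━┛   
 ┃                     ┃               
 ┗━━━━━━━━━━━━━━━━━━━━━┛               
                                       
                                       
                                       
                                       
                                       
                                       
                                       
                                       
                                       
                                       
                                       


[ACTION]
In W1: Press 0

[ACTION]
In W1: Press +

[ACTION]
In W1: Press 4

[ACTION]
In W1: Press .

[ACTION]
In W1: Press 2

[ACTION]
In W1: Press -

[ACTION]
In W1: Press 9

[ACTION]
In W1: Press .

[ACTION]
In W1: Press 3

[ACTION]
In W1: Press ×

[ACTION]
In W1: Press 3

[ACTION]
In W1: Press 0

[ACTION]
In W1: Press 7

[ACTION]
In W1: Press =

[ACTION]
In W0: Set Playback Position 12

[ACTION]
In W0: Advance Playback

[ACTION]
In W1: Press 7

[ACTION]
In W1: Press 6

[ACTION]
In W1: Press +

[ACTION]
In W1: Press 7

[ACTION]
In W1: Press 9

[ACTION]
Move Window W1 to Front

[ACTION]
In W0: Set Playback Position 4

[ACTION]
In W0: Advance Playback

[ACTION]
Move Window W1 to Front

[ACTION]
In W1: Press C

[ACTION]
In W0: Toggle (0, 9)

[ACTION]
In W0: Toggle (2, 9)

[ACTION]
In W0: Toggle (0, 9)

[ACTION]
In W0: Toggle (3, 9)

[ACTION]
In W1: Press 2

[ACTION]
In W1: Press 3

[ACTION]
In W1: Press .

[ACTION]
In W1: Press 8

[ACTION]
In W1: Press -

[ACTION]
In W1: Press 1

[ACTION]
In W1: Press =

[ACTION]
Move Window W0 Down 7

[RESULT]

 ┃│ 4 │ 5 │ 6 │ × │    ┃               
 ┃├───┼───┼───┼───┤    ┃               
 ┃│ 1 │ 2 │ 3 │ - │    ┃               
 ┃├───┼───┼───┼───┤    ┃               
 ┃│ 0 │ . │ = │ + │    ┃               
━┃├───┼───┼───┼───┤    ┃━━━━━━━━━━━┓   
 ┃│ C │ MC│ MR│ M+│    ┃           ┃   
─┃└───┴───┴───┴───┘    ┃───────────┨   
 ┃                     ┃           ┃   
 ┃                     ┃           ┃   
 ┃                     ┃           ┃   
 ┗━━━━━━━━━━━━━━━━━━━━━┛           ┃   
  Clap··██·██··█·█·                ┃   
                                   ┃   
                                   ┃   
                                   ┃   
━━━━━━━━━━━━━━━━━━━━━━━━━━━━━━━━━━━┛   
                                       
                                       
                                       
                                       
                                       
                                       
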